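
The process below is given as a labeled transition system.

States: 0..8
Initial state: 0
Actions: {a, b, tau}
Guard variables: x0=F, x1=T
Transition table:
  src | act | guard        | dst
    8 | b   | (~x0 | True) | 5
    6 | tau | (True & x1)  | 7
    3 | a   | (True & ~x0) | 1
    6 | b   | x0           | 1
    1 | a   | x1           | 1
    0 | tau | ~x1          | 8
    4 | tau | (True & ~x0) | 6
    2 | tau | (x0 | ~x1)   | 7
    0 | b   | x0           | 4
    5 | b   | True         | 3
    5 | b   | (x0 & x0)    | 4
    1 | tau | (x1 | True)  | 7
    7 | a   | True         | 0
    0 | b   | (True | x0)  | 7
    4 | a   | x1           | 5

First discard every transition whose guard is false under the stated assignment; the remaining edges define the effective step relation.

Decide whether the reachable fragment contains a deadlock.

Answer: DEADLOCK-FREE

Analysis:
Reach set: {0,7}
  0: b→7  [deg 1]
  7: a→0  [deg 1]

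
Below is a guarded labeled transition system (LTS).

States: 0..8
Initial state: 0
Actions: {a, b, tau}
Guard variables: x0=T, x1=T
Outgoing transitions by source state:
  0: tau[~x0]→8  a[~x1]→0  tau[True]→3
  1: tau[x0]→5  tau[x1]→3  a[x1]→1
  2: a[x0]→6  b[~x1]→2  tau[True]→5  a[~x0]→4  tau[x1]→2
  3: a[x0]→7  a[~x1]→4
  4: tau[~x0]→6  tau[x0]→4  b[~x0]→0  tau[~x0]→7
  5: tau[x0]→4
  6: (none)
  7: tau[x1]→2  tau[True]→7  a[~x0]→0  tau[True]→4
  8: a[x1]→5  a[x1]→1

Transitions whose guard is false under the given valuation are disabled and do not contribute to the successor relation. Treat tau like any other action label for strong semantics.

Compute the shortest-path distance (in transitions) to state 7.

Answer: 2

Trace:
BFS to 7:
  Layer 0: {0}
  Layer 1: {3}
  Layer 2: {7}
7 enters at depth 2; path tau·a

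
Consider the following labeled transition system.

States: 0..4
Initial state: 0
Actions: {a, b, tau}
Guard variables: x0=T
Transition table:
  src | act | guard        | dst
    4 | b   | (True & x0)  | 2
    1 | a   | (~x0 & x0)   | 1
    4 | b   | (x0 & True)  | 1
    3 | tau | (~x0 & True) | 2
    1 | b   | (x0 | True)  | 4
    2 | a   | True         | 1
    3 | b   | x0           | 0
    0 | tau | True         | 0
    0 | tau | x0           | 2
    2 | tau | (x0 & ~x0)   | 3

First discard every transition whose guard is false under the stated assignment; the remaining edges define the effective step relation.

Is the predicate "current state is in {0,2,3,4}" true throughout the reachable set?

Answer: INVARIANT VIOLATED at state 1

Trace:
Inv-set: {0,2,3,4}
Reach set: {0,1,2,4}
  0: safe
  1: ✗ unsafe
  2: safe
  4: safe
counterexample path to 1: tau·a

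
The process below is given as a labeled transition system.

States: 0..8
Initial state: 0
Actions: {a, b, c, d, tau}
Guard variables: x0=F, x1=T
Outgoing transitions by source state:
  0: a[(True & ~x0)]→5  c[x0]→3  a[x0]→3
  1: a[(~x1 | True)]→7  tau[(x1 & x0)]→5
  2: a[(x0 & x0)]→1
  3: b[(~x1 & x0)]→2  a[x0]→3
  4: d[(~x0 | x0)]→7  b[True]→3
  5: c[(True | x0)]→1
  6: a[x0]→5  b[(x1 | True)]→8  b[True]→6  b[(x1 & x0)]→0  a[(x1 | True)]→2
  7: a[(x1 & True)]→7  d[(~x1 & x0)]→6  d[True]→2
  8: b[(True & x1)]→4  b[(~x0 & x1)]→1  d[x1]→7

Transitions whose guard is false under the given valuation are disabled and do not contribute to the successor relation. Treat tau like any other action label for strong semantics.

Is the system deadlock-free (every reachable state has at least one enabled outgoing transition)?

Answer: DEADLOCK at state 2

Analysis:
R = {0,1,2,5,7}
  0: a→5  [1 exit(s)]
  1: a→7  [1 exit(s)]
  2: ∅  [deadlock]
  5: c→1  [1 exit(s)]
  7: a→7  d→2  [2 exit(s)]
witness 2: a·c·a·d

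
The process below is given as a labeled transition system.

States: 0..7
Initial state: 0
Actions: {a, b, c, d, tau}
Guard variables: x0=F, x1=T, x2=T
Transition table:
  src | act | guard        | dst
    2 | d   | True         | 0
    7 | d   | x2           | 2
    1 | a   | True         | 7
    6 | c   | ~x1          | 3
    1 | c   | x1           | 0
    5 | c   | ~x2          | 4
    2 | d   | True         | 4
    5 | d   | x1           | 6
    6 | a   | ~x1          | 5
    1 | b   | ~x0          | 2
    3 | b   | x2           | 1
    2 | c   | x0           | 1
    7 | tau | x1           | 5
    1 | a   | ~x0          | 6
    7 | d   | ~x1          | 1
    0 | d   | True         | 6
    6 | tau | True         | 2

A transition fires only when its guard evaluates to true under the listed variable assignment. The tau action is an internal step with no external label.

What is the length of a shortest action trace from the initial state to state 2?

Answer: 2

Analysis:
Breadth-first toward 2:
  depth 0: {0}
  depth 1: {6}
  depth 2: {2}
depth(2)=2, e.g. d·tau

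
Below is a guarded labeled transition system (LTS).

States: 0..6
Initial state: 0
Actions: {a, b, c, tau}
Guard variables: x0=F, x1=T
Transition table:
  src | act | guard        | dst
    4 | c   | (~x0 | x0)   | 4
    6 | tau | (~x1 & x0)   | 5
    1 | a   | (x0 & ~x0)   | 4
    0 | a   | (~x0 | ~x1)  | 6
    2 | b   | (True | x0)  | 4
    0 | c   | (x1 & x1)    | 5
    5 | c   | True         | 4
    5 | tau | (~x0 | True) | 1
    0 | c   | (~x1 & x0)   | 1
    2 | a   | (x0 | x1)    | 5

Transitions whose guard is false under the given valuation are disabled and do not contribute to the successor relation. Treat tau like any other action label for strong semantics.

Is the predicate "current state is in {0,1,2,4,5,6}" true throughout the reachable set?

Safe = {0,1,2,4,5,6}
Reach set: {0,1,4,5,6}
  0: ✓
  1: ✓
  4: ✓
  5: ✓
  6: ✓

Answer: INVARIANT HOLDS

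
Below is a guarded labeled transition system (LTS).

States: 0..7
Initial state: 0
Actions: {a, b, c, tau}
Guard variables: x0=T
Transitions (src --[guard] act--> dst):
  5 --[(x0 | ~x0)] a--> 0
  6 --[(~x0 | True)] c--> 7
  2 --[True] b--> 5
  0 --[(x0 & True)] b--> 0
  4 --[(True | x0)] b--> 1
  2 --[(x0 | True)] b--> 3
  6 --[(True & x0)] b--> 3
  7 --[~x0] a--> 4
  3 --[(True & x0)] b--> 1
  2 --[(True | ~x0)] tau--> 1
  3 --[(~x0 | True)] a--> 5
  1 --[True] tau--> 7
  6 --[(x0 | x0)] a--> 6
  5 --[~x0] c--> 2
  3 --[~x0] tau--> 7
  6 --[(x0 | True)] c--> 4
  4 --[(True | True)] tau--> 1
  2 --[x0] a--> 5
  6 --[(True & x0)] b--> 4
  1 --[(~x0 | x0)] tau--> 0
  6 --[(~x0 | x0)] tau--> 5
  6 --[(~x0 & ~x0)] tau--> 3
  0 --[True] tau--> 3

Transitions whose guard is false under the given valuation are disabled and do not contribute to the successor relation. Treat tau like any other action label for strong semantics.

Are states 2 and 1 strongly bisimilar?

Refine partition for ~:
  P[0] = {{0,1,2,3,4,5,6,7}}
  P[1] = {{0,4},{1},{2},{3},{5},{6},{7}}
  P[2] = {{0},{1},{2},{3},{4},{5},{6},{7}}
stable after 3 split(s): 8 block(s)
2∈{2}, 1∈{1}

Answer: NOT BISIMILAR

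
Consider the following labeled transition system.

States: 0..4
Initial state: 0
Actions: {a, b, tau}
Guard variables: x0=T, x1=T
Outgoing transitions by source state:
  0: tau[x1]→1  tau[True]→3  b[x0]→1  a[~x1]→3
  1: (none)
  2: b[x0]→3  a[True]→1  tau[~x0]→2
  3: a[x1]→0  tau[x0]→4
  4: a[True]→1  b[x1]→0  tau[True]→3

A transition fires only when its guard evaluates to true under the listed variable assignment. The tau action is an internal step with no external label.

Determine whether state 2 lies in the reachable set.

Answer: UNREACHABLE

Analysis:
10 transition(s) survive guard evaluation.
depth 0: {0}
depth 1: {1,3}  cumulative {0,1,3}
depth 2: {4}  cumulative {0,1,3,4}
R = {0,1,3,4}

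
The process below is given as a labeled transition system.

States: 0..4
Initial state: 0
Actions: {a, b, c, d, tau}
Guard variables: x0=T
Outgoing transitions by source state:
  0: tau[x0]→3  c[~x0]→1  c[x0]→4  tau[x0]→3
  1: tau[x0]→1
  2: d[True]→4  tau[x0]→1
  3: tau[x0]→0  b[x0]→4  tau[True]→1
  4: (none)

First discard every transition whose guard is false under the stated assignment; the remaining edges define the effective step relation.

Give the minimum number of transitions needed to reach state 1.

Layered search for 1:
  Layer 0: {0}
  Layer 1: {3,4}
  Layer 2: {1}
1 enters at depth 2; path tau·tau

Answer: 2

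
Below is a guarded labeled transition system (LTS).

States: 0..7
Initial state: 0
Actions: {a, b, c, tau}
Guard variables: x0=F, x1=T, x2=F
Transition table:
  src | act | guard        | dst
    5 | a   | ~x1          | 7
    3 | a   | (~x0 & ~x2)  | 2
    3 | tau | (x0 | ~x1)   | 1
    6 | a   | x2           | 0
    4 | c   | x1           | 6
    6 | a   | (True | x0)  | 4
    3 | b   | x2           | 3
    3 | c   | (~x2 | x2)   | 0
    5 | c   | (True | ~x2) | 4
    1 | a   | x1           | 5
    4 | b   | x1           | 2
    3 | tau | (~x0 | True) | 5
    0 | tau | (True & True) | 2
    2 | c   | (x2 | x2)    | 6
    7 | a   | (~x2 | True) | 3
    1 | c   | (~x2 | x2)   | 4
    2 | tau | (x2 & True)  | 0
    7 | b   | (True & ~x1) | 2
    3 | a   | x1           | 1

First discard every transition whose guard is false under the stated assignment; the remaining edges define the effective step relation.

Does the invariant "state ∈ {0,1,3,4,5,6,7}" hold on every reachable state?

Answer: INVARIANT VIOLATED at state 2

Analysis:
Allowed set {0,1,3,4,5,6,7}
R = {0,2}
  0: ✓
  2: VIOLATES
witness against invariant: tau → 2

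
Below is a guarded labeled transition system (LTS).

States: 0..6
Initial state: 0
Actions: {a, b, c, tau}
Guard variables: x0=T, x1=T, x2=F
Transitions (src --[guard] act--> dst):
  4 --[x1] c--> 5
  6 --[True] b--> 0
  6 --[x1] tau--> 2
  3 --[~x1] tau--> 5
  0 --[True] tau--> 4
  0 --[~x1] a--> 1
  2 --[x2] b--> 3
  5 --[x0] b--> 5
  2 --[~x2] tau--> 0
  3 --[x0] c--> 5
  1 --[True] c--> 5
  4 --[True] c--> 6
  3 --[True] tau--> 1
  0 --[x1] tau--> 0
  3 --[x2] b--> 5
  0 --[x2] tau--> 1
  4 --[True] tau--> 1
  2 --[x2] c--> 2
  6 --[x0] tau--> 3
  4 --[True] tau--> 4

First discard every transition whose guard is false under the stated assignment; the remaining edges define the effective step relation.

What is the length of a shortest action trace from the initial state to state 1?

Answer: 2

Trace:
Layered search for 1:
  depth 0: {0}
  depth 1: {4}
  depth 2: {1,5,6}
depth(1)=2, e.g. tau·tau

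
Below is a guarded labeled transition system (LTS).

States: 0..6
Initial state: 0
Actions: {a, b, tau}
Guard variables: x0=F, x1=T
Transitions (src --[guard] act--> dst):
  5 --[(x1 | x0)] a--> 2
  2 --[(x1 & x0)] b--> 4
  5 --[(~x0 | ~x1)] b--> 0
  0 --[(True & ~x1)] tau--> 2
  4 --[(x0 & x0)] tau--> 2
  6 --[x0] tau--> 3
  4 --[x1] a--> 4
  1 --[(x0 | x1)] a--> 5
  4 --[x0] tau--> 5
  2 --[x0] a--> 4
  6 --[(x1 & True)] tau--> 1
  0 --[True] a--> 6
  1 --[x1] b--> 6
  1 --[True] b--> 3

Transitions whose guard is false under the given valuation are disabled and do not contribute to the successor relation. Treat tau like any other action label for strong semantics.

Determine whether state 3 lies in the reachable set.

After dropping false guards: 8 live edges.
L0 = {0}
L1 = {6}  total {0,6}
L2 = {1}  total {0,1,6}
L3 = {3,5}  total {0,1,3,5,6}
L4 = {2}  total {0,1,2,3,5,6}
R = {0,1,2,3,5,6}
trace reaching 3: a·tau·b

Answer: REACHABLE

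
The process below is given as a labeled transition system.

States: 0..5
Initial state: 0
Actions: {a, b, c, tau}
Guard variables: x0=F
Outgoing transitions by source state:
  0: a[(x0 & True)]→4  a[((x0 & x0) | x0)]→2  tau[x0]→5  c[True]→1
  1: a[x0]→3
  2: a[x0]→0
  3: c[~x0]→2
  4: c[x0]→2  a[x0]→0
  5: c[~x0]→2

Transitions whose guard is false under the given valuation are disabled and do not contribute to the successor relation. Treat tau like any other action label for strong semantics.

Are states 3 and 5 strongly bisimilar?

Answer: BISIMILAR

Trace:
Bisimulation quotient by refinement:
  P[0] = {{0,1,2,3,4,5}}
  P[1] = {{0,3,5},{1,2,4}}
2 equivalence class(es) (converged in 2)
[3]={0,3,5}  [5]={0,3,5}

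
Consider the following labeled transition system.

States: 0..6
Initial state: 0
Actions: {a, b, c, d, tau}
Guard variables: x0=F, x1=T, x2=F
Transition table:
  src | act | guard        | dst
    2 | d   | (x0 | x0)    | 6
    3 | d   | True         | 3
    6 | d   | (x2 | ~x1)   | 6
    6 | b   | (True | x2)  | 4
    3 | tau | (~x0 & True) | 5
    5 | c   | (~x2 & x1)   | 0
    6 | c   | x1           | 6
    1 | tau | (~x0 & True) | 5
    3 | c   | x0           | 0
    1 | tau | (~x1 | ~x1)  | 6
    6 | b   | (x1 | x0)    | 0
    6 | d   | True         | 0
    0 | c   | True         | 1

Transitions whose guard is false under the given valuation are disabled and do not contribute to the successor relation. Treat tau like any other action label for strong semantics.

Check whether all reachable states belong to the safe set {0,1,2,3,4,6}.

Answer: INVARIANT VIOLATED at state 5

Analysis:
Allowed set {0,1,2,3,4,6}
Reachable = {0,1,5}
  0: ✓
  1: ✓
  5: outside
reach 5 via c·tau — violates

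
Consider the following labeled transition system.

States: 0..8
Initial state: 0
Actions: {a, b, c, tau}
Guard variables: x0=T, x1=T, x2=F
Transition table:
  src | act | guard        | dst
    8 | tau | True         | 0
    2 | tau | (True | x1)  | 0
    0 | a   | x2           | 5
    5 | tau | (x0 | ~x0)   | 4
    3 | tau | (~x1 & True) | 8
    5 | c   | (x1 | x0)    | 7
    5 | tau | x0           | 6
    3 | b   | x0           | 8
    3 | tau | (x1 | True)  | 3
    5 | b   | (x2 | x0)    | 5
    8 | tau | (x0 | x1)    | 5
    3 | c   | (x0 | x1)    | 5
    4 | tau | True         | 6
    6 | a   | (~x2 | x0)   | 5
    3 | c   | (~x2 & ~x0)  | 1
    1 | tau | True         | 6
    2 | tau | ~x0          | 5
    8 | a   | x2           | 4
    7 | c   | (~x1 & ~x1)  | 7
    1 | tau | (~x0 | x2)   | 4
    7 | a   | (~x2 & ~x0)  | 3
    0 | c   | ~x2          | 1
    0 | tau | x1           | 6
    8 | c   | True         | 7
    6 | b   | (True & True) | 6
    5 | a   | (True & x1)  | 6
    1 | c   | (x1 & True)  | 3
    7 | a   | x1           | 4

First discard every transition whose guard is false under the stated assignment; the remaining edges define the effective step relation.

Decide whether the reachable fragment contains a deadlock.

Reach set: {0,1,3,4,5,6,7,8}
  0: c→1  tau→6  [2 exit(s)]
  1: c→3  tau→6  [2 exit(s)]
  3: b→8  c→5  tau→3  [3 exit(s)]
  4: tau→6  [1 exit(s)]
  5: a→6  b→5  c→7  tau→4  tau→6  [5 exit(s)]
  6: a→5  b→6  [2 exit(s)]
  7: a→4  [1 exit(s)]
  8: c→7  tau→0  tau→5  [3 exit(s)]

Answer: DEADLOCK-FREE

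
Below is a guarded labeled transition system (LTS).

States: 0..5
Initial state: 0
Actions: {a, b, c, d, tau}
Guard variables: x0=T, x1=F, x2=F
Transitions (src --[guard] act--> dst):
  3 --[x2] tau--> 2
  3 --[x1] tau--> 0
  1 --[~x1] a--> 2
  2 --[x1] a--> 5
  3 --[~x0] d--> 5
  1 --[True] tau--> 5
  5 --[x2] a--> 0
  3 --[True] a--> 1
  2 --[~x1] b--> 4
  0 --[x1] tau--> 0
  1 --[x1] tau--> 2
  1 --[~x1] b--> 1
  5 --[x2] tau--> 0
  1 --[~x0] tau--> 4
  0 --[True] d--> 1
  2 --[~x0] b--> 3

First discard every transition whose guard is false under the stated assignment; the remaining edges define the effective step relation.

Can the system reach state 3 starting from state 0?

Guard filter leaves 6 enabled edge(s).
L0 = {0}
L1 = {1}  cumulative {0,1}
L2 = {2,5}  cumulative {0,1,2,5}
L3 = {4}  cumulative {0,1,2,4,5}
Reach set: {0,1,2,4,5}

Answer: UNREACHABLE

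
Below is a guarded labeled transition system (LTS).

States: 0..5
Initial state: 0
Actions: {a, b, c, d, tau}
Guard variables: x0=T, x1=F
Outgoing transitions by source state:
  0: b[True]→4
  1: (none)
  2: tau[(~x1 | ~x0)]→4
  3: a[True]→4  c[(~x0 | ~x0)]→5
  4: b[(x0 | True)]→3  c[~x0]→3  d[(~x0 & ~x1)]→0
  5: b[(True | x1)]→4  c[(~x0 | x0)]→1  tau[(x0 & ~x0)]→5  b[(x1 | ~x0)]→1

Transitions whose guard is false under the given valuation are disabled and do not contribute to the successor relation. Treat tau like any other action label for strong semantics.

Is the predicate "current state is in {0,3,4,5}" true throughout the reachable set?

Answer: INVARIANT HOLDS

Trace:
Inv-set: {0,3,4,5}
Reachable = {0,3,4}
  0: safe
  3: safe
  4: safe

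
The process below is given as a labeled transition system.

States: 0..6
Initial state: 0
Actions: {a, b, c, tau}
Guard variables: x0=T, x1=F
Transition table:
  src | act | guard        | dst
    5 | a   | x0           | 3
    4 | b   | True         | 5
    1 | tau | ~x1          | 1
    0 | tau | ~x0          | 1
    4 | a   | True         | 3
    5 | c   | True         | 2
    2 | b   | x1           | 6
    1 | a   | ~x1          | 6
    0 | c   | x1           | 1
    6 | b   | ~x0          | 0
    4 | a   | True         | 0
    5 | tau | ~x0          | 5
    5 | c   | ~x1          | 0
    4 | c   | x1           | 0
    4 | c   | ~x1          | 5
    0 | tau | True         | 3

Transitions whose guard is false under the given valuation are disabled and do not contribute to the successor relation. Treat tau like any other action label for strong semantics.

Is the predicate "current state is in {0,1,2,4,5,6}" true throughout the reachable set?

Safe = {0,1,2,4,5,6}
Reachable = {0,3}
  0: safe
  3: ✗ unsafe
witness against invariant: tau → 3

Answer: INVARIANT VIOLATED at state 3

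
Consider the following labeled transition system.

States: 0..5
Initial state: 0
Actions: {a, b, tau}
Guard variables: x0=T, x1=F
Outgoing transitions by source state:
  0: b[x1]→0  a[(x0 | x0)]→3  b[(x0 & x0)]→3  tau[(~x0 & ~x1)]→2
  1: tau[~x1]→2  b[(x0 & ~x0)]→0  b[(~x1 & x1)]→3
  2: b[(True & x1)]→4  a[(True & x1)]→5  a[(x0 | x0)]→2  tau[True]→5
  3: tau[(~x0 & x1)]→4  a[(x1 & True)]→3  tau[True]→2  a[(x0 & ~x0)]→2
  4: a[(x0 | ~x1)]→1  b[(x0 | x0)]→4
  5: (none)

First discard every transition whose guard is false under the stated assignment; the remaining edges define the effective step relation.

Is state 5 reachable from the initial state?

8 transition(s) survive guard evaluation.
Layer 0: {0}
Layer 1: {3}  now seen {0,3}
Layer 2: {2}  now seen {0,2,3}
Layer 3: {5}  now seen {0,2,3,5}
R = {0,2,3,5}
Path to 5: a·tau·tau

Answer: REACHABLE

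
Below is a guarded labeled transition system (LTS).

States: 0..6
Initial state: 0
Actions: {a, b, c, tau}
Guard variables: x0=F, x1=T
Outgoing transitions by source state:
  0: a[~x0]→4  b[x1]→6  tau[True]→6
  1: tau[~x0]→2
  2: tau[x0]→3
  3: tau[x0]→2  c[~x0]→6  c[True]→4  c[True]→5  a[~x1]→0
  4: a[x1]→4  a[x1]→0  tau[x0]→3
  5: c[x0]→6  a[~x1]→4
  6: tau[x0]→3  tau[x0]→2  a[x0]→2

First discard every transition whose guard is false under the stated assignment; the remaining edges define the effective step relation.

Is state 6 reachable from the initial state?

Guard filter leaves 9 enabled edge(s).
depth 0: {0}
depth 1: {4,6}  total {0,4,6}
R = {0,4,6}
Path to 6: b

Answer: REACHABLE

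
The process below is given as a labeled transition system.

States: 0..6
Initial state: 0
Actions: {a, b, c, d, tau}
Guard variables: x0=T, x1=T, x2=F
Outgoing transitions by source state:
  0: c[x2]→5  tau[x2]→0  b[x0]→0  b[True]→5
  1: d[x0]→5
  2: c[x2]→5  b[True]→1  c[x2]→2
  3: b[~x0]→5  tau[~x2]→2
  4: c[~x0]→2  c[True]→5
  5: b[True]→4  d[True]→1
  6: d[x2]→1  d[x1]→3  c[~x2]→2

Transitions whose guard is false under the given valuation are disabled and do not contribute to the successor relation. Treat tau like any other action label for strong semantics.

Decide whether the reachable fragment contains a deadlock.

Answer: DEADLOCK-FREE

Analysis:
R = {0,1,4,5}
  0: b→0  b→5  [deg 2]
  1: d→5  [deg 1]
  4: c→5  [deg 1]
  5: b→4  d→1  [deg 2]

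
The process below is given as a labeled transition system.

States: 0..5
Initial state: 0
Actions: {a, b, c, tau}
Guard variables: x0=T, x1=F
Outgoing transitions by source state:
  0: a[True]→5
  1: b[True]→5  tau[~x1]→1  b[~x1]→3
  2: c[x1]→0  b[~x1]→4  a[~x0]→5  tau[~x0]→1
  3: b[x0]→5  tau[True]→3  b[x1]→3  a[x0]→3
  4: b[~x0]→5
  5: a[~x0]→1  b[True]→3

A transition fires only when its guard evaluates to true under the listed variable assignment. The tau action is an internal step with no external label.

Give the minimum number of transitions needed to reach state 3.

BFS to 3:
  Layer 0: {0}
  Layer 1: {5}
  Layer 2: {3}
3 enters at depth 2; path a·b

Answer: 2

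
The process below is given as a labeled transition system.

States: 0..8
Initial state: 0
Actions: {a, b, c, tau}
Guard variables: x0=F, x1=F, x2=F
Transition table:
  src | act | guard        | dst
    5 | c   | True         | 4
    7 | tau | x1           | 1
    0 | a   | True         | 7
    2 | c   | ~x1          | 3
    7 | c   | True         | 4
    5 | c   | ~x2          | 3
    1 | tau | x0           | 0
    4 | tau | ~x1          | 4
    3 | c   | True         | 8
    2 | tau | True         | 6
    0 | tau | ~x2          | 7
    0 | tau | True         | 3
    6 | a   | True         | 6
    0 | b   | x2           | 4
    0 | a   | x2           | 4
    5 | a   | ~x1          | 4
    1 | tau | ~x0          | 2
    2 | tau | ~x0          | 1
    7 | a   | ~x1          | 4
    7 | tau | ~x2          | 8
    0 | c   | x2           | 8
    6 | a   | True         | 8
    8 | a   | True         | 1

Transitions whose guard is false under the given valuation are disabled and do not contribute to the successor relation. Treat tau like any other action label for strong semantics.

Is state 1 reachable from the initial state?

After dropping false guards: 18 live edges.
L0 = {0}
L1 = {3,7}  total {0,3,7}
L2 = {4,8}  total {0,3,4,7,8}
L3 = {1}  total {0,1,3,4,7,8}
L4 = {2}  total {0,1,2,3,4,7,8}
L5 = {6}  total {0,1,2,3,4,6,7,8}
Reach set: {0,1,2,3,4,6,7,8}
trace reaching 1: a·tau·a

Answer: REACHABLE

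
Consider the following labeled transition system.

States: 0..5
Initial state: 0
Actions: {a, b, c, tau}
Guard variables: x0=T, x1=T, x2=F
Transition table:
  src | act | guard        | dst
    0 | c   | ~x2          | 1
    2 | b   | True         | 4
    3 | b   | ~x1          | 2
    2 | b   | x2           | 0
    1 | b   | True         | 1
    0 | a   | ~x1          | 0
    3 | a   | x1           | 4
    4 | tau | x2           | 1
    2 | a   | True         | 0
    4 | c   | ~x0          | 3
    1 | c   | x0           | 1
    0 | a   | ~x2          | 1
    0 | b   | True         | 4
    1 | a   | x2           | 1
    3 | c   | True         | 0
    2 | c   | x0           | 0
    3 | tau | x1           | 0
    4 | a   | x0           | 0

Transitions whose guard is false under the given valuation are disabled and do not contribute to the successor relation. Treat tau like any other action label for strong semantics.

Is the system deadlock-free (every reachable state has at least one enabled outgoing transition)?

R = {0,1,4}
  0: a→1  b→4  c→1  [3 out]
  1: b→1  c→1  [2 out]
  4: a→0  [1 out]

Answer: DEADLOCK-FREE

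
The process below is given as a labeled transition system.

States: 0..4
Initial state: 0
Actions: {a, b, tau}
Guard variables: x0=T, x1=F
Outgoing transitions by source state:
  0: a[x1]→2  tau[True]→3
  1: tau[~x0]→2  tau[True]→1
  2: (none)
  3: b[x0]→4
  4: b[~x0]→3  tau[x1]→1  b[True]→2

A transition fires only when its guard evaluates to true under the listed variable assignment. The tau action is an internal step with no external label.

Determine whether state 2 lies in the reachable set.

Guard filter leaves 4 enabled edge(s).
depth 0: {0}
depth 1: {3}  now seen {0,3}
depth 2: {4}  now seen {0,3,4}
depth 3: {2}  now seen {0,2,3,4}
R = {0,2,3,4}
Path to 2: tau·b·b

Answer: REACHABLE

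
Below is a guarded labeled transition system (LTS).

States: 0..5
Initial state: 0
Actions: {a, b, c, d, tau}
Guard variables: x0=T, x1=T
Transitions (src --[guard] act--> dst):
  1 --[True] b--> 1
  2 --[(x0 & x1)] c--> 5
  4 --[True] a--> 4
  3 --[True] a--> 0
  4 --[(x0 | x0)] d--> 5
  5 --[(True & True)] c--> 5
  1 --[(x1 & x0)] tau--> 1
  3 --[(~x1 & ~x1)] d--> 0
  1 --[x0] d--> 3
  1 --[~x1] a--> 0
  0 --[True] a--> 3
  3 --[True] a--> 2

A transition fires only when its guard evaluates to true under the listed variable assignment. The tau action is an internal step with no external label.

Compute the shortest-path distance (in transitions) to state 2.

Answer: 2

Analysis:
Breadth-first toward 2:
  Layer 0: {0}
  Layer 1: {3}
  Layer 2: {2}
first hit 2 at d=2 via a·a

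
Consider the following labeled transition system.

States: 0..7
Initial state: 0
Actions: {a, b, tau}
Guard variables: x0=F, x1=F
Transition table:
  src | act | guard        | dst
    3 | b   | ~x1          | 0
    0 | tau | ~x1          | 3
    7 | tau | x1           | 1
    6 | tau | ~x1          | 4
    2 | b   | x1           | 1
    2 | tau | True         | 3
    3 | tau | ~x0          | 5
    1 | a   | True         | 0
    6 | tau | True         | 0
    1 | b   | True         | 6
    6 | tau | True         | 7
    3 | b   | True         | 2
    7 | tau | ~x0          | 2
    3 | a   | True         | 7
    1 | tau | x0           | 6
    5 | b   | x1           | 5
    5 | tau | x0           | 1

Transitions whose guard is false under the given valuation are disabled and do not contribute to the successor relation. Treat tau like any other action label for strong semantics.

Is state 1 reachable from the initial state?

After dropping false guards: 12 live edges.
Layer 0: {0}
Layer 1: {3}  total {0,3}
Layer 2: {2,5,7}  total {0,2,3,5,7}
Reach set: {0,2,3,5,7}

Answer: UNREACHABLE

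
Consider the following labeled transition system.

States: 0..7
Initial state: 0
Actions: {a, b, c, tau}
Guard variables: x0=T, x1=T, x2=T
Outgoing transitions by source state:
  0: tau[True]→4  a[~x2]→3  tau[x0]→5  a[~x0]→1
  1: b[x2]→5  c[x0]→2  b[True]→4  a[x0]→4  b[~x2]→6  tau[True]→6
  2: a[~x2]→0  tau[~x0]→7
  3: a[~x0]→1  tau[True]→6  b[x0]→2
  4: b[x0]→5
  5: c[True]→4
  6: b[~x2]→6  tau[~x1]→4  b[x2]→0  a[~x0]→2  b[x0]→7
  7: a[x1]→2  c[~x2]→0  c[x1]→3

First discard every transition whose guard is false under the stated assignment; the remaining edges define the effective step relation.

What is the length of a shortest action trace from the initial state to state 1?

Layered search for 1:
  depth 0: {0}
  depth 1: {4,5}
1 never appears.

Answer: UNREACHABLE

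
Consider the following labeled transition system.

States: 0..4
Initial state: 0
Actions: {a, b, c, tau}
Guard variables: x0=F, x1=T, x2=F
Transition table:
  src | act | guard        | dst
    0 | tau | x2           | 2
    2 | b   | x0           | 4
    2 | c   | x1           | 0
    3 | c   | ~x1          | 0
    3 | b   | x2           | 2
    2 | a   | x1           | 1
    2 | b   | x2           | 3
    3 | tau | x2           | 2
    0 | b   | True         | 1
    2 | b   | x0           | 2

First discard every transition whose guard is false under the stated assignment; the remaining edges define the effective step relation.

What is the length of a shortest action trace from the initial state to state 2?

Answer: UNREACHABLE

Working:
BFS to 2:
  L0 = {0}
  L1 = {1}
2 never appears.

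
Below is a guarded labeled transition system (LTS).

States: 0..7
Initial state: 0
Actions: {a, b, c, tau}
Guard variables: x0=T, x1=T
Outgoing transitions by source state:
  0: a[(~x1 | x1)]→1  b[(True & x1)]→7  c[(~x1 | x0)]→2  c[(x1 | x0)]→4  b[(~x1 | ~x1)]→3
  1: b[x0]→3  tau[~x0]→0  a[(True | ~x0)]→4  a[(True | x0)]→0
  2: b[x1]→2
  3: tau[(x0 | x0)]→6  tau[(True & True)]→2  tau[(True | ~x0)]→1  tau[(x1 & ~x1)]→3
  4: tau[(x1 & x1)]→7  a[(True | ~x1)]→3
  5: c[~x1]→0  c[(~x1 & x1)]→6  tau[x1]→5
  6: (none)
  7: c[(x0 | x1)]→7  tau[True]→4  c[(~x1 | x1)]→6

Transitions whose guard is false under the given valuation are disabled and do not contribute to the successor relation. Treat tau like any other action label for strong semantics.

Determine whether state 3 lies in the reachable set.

Guard filter leaves 17 enabled edge(s).
Layer 0: {0}
Layer 1: {1,2,4,7}  cumulative {0,1,2,4,7}
Layer 2: {3,6}  cumulative {0,1,2,3,4,6,7}
Reachable = {0,1,2,3,4,6,7}
trace reaching 3: a·b

Answer: REACHABLE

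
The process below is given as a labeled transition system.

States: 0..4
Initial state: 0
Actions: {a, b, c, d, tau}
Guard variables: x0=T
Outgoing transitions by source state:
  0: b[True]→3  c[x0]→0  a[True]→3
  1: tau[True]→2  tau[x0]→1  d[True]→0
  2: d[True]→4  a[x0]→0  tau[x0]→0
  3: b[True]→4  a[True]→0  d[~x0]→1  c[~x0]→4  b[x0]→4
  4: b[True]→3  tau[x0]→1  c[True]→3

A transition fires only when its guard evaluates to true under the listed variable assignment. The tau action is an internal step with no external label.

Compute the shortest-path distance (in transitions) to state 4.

Answer: 2

Working:
Breadth-first toward 4:
  depth 0: {0}
  depth 1: {3}
  depth 2: {4}
depth(4)=2, e.g. a·b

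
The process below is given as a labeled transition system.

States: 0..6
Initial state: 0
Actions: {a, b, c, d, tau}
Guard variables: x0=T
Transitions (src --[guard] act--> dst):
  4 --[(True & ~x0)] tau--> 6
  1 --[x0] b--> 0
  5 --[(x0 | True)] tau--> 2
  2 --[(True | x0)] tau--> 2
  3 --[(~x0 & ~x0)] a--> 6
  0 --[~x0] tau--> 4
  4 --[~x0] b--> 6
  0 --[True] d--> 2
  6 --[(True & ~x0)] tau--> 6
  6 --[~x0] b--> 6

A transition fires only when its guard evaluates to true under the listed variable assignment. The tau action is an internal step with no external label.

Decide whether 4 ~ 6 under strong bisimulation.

Answer: BISIMILAR

Working:
Compute ~ classes (split until stable):
  π0 = {{0,1,2,3,4,5,6}}
  π1 = {{0},{1},{2,5},{3,4,6}}
stable after 2 split(s): 4 block(s)
4∈{3,4,6}, 6∈{3,4,6}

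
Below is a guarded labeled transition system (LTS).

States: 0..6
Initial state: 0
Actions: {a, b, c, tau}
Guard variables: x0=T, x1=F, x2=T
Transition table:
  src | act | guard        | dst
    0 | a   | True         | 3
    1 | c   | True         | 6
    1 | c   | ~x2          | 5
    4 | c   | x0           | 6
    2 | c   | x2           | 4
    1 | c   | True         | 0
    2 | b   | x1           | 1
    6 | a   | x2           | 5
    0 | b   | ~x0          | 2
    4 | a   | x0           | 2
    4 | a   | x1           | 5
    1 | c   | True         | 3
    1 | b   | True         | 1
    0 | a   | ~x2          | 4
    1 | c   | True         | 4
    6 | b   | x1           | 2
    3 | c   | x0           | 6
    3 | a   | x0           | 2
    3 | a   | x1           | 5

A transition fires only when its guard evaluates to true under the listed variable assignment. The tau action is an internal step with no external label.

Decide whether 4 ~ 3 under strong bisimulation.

Compute ~ classes (split until stable):
  π0 = {{0,1,2,3,4,5,6}}
  π1 = {{0,6},{1},{2},{3,4},{5}}
  π2 = {{0},{1},{2},{3,4},{5},{6}}
stable after 3 split(s): 6 block(s)
class of 4: {3,4}; class of 3: {3,4}

Answer: BISIMILAR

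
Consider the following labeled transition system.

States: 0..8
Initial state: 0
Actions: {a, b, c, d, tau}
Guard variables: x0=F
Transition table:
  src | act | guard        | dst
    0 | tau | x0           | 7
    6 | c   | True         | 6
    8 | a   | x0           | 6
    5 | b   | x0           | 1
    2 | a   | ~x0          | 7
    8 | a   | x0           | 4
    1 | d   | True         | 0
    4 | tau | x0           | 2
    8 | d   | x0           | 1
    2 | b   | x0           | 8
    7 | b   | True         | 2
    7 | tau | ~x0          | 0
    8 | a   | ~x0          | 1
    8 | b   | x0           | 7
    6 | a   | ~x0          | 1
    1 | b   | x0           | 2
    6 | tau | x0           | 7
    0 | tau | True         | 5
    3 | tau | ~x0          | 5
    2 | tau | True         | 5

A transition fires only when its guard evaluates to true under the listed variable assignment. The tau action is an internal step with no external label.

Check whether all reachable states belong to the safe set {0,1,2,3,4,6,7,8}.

Answer: INVARIANT VIOLATED at state 5

Trace:
Safe = {0,1,2,3,4,6,7,8}
Reachable = {0,5}
  0: ✓
  5: outside
reach 5 via tau — violates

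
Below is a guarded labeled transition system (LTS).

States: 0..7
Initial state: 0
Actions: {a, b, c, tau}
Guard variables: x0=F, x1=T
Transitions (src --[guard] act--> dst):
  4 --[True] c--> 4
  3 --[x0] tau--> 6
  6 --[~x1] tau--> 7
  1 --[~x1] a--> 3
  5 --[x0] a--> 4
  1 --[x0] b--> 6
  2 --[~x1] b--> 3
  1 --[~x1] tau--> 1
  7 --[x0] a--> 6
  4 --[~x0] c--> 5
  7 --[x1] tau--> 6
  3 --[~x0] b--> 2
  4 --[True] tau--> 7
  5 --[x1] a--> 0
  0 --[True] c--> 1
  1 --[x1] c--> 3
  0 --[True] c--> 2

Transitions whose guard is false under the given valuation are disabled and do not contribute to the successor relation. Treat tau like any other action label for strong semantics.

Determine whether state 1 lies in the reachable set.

9 transition(s) survive guard evaluation.
Layer 0: {0}
Layer 1: {1,2}  now seen {0,1,2}
Layer 2: {3}  now seen {0,1,2,3}
Reachable = {0,1,2,3}
Path to 1: c

Answer: REACHABLE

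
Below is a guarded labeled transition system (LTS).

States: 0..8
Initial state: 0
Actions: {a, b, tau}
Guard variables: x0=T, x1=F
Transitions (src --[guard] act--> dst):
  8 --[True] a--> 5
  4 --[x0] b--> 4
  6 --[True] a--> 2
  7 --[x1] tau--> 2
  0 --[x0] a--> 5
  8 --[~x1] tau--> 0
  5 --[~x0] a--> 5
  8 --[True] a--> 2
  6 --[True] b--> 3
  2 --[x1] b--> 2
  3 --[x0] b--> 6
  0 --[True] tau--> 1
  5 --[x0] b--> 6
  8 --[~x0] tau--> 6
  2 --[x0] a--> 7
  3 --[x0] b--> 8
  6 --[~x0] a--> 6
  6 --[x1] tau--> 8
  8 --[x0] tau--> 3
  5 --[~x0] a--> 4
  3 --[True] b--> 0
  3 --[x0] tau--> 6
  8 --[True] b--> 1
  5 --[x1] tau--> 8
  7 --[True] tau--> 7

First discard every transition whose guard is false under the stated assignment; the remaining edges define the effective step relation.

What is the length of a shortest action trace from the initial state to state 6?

BFS to 6:
  L0 = {0}
  L1 = {1,5}
  L2 = {6}
first hit 6 at d=2 via a·b

Answer: 2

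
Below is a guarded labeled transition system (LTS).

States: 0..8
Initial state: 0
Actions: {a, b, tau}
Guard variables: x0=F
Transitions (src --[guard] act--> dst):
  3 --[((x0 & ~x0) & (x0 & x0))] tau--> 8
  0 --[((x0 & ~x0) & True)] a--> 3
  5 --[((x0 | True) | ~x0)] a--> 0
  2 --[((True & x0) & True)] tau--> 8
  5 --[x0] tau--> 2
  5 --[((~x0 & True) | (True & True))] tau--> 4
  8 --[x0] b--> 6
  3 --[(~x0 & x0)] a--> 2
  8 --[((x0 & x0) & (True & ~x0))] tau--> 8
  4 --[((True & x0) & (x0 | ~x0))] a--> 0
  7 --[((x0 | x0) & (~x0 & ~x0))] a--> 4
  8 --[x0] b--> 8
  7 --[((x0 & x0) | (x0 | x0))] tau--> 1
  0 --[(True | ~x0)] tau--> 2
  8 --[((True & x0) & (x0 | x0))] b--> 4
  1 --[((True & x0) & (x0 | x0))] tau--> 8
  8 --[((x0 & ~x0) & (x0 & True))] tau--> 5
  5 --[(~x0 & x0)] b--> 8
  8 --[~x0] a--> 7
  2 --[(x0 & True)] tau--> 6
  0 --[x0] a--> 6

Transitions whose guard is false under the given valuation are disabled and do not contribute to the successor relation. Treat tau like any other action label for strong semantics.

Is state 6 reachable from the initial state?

Answer: UNREACHABLE

Working:
After dropping false guards: 4 live edges.
depth 0: {0}
depth 1: {2}  total {0,2}
Reachable = {0,2}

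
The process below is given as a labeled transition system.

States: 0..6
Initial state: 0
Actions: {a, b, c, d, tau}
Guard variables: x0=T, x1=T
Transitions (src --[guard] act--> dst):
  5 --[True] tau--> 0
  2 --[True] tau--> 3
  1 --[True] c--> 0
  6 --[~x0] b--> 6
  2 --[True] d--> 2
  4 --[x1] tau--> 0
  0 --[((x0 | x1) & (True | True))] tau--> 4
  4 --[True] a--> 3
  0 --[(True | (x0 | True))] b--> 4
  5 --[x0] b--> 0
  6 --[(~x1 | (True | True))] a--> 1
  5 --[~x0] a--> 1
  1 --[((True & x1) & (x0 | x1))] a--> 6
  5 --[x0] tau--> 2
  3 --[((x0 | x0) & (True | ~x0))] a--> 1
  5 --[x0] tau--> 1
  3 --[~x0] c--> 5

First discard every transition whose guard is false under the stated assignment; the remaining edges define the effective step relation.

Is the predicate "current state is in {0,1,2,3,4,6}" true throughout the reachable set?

Answer: INVARIANT HOLDS

Trace:
Allowed set {0,1,2,3,4,6}
Reachable = {0,1,3,4,6}
  0: safe
  1: safe
  3: safe
  4: safe
  6: safe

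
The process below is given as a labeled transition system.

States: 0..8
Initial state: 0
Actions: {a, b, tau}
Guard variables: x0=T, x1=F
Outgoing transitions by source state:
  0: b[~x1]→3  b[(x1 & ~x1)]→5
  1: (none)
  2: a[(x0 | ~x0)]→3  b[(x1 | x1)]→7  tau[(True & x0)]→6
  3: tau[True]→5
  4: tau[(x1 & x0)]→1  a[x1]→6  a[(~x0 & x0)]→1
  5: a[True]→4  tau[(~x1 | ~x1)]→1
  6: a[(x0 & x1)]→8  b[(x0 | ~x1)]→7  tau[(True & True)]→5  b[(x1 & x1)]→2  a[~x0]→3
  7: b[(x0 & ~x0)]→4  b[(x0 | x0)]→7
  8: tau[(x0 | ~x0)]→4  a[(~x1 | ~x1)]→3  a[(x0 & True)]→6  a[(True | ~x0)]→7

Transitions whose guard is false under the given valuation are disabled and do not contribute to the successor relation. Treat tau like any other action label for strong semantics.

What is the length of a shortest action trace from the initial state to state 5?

BFS to 5:
  L0 = {0}
  L1 = {3}
  L2 = {5}
first hit 5 at d=2 via b·tau

Answer: 2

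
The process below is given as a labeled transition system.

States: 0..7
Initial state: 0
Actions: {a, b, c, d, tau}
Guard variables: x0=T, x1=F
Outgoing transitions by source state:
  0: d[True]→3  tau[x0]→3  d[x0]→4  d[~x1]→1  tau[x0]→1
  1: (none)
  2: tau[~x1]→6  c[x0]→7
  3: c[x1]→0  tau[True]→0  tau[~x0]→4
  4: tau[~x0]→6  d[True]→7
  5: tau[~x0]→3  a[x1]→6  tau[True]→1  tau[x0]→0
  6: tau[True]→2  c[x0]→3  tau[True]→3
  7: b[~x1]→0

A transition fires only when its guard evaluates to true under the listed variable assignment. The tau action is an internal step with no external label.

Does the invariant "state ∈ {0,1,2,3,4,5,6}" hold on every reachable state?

Answer: INVARIANT VIOLATED at state 7

Trace:
Safe = {0,1,2,3,4,5,6}
R = {0,1,3,4,7}
  0: ✓
  1: ✓
  3: ✓
  4: ✓
  7: outside
witness against invariant: d·d → 7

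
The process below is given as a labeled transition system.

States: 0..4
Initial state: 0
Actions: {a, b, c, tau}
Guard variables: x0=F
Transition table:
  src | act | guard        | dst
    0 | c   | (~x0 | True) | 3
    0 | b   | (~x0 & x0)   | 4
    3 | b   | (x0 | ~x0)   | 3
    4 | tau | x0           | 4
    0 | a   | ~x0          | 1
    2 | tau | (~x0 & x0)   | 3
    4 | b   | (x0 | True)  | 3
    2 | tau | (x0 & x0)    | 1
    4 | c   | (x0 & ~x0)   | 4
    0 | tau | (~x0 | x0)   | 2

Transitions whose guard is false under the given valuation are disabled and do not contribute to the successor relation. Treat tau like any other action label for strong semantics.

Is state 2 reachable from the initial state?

Guard filter leaves 5 enabled edge(s).
depth 0: {0}
depth 1: {1,2,3}  now seen {0,1,2,3}
Reach set: {0,1,2,3}
trace reaching 2: tau

Answer: REACHABLE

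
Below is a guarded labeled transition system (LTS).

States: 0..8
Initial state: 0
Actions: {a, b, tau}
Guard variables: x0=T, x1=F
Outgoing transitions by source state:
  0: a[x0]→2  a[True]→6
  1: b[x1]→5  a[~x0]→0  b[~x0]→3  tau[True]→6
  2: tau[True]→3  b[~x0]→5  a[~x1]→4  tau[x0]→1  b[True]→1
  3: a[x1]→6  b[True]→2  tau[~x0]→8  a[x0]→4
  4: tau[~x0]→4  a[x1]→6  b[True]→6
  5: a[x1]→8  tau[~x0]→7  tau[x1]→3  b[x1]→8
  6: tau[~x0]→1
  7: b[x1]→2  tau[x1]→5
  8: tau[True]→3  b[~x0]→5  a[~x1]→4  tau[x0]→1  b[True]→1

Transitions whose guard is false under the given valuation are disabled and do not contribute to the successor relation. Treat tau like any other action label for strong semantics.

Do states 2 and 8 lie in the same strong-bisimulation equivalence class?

Answer: BISIMILAR

Trace:
Compute ~ classes (split until stable):
  round 0: {{0,1,2,3,4,5,6,7,8}}
  round 1: {{0},{1},{2,8},{3},{4},{5,6,7}}
stable after 2 split(s): 6 block(s)
[2]={2,8}  [8]={2,8}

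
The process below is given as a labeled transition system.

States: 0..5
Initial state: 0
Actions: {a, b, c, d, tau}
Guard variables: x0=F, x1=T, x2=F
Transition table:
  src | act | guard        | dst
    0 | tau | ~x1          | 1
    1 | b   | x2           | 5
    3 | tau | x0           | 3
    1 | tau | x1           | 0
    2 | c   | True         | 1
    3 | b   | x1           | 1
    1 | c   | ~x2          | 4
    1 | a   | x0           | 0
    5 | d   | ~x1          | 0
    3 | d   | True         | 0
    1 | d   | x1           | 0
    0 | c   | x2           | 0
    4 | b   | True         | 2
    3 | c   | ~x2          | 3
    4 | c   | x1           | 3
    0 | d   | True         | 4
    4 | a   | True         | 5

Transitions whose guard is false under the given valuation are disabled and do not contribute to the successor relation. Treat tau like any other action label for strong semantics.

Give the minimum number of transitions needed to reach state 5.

Breadth-first toward 5:
  Layer 0: {0}
  Layer 1: {4}
  Layer 2: {2,3,5}
5 enters at depth 2; path d·a

Answer: 2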